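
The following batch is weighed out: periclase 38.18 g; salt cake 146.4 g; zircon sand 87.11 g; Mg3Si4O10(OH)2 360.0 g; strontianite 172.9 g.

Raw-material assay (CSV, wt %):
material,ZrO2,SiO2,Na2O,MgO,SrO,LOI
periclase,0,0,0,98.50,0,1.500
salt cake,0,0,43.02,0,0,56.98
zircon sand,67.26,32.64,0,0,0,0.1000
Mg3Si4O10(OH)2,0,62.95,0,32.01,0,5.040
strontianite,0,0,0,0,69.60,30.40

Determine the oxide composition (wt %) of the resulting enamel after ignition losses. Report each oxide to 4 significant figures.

The intermediate values are displayed (rounded to four significant figures) when written out; the whole derivation carries full precision in every operation — every reported result takes exactly one rounding — derived quantities, which include yield, ignition loss, the five compositions, net glass mass, the totals, are re-derived in full float precision, as quoted within the question or the answer, from the batch weights per 649.8 g of glass.
Oxide masses out of the charge:
  ZrO2: 87.11·0.6726 = 58.59 g
  SiO2: 87.11·0.3264 + 360.0·0.6295 = 255.1 g
  Na2O: 146.4·0.4302 = 62.98 g
  MgO: 38.18·0.9850 + 360.0·0.3201 = 152.8 g
  SrO: 172.9·0.6960 = 120.3 g
LOI: 38.18·0.01500 + 146.4·0.5698 + 87.11·0.001000 + 360.0·0.05040 + 172.9·0.3040 = 154.8 g
Resulting glass, batch − LOI: 804.6 − 154.8 = 649.8 g (the oxide masses sum to this)
wt %: oxide over glass, times 100

Glass mass = 649.8 g (batch 804.6 − LOI 154.8).
Composition: ZrO2 9.017%, SiO2 39.25%, Na2O 9.692%, MgO 23.52%, SrO 18.52%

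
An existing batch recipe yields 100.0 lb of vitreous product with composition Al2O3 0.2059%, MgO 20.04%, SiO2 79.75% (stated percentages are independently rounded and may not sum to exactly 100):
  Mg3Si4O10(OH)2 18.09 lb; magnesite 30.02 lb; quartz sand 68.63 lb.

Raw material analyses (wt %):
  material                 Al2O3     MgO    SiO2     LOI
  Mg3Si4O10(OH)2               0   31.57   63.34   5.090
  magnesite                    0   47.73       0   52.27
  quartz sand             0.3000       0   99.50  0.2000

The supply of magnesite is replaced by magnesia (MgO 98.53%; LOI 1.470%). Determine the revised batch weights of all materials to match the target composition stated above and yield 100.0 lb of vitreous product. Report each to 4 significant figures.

Every computation keeps exact precision from start to finish — in-progress results are shown (rounded to four significant figures) alongside each step — exactly one rounding goes into each reported number — derived quantities (totals, net glass mass, the yield, the three compositions, LOI) are re-derived at exact precision from the batch weights for 100.0 lb of glass exactly as shown in either problem or answer.
The oxide mass targets at 100.0 lb vitreous product:
  Al2O3: 0.2059% × 100.0 = 0.2059 lb
  MgO: 20.04% × 100.0 = 20.04 lb
  SiO2: 79.75% × 100.0 = 79.75 lb
Sums-versus-targets review per the reported batch figures, for the quoted basis mass (every target is met by its sum net of answer rounding effects):
  Al2O3: 68.63·0.003000 = 0.2059 lb (target 0.2059 lb)
  MgO: 18.09·0.3157 + 14.54·0.9853 = 20.04 lb (target 20.04 lb)
  SiO2: 18.09·0.6334 + 68.63·0.9950 = 79.75 lb (target 79.75 lb)
Glass-mass closure: total charge less LOI = 99.99 lb (per-oxide target masses sum to 100.0 lb; stated basis 100.0 lb — any gap is answer rounding).
Adding the batch up: Σ batch = 101.3 lb; LOI loss = Σ batch·LOI = 1.272 lb; yield = glass ÷ total batch = 98.74%.

Revised batch per 100.0 lb vitreous product:
  Mg3Si4O10(OH)2: 18.09 lb
  magnesia: 14.54 lb
  quartz sand: 68.63 lb
Total batch = 101.3 lb; LOI loss = 1.272 lb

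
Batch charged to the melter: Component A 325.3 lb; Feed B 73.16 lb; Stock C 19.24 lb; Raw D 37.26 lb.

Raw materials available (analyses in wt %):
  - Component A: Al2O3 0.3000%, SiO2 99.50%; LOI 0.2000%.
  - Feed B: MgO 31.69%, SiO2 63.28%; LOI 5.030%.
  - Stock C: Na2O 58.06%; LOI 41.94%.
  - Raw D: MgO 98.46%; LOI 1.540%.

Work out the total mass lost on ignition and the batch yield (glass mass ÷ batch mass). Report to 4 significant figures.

LOI loss = 12.97 lb; glass = 442.0 lb; yield = 97.15%

The intermediate values are printed rounded to 4 significant figures across the worked steps; the whole derivation runs at exact precision in all steps — a single rounding completes every reported value; derived quantities (the totals, LOI, four oxide percentages, the yield, net glass mass) are re-derived from the weighed amounts at 442.0 lb of glass at full float precision, exactly as printed in the problem or the answer.
Ignition loss by material:
  Component A: 325.3 × 0.002000 = 0.6506 lb
  Feed B: 73.16 × 0.05030 = 3.680 lb
  Stock C: 19.24 × 0.4194 = 8.069 lb
  Raw D: 37.26 × 0.01540 = 0.5738 lb
Total LOI = 12.97 lb
Glass = batch − LOI = 455.0 − 12.97 = 442.0 lb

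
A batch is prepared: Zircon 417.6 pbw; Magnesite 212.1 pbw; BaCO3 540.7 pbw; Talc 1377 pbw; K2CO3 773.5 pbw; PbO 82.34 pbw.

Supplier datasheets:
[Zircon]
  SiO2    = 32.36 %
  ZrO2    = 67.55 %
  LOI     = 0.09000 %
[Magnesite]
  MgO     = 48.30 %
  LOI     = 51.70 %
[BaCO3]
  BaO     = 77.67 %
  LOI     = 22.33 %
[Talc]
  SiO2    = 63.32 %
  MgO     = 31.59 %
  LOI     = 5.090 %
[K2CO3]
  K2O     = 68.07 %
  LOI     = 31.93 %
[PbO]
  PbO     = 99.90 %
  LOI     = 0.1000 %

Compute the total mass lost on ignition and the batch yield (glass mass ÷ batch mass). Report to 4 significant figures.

LOI loss = 547.9 pbw; glass = 2855 pbw; yield = 83.90%

The whole derivation runs at full precision at every stage — working values are shown rounded to 4 significant figures in the working; each reported result sees exactly one rounding. The derived quantities are re-derived in full precision (net glass mass, six oxide percentages, yield, ignition loss, totals) from the batch weights at 2855 pbw of glass as given in the question or the answer.
Per-material ignition loss:
  Zircon: 417.6 × 9.000e-04 = 0.3758 pbw
  Magnesite: 212.1 × 0.5170 = 109.7 pbw
  BaCO3: 540.7 × 0.2233 = 120.7 pbw
  Talc: 1377 × 0.05090 = 70.09 pbw
  K2CO3: 773.5 × 0.3193 = 247.0 pbw
  PbO: 82.34 × 0.001000 = 0.08234 pbw
Total LOI = 547.9 pbw
Glass = batch − LOI = 3403 − 547.9 = 2855 pbw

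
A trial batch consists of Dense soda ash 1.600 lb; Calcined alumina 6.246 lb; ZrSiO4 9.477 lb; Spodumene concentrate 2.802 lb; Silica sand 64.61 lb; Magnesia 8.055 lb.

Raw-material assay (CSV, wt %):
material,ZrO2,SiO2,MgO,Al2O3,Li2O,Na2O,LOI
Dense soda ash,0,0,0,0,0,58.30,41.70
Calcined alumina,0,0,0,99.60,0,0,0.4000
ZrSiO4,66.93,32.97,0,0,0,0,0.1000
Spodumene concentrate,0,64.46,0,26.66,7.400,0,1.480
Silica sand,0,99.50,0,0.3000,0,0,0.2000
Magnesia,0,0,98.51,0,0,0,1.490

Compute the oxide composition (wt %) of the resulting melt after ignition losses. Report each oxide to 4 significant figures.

Glass mass = 91.80 lb (batch 92.79 − LOI 0.9924).
Composition: ZrO2 6.910%, SiO2 75.40%, MgO 8.644%, Al2O3 7.802%, Li2O 0.2259%, Na2O 1.016%

The intermediate values are shown, rounded to four significant digits, across the worked steps; the working math runs at exact precision from start to finish. Exactly one rounding goes into each reported result; derived quantities (yield, the six compositions, net glass mass, LOI, totals) are rebuilt at exact precision from the batch weights per 91.80 lb of glass, as written in question or answer.
Per-oxide mass from batch:
  ZrO2: 9.477·0.6693 = 6.343 lb
  SiO2: 9.477·0.3297 + 2.802·0.6446 + 64.61·0.9950 = 69.22 lb
  MgO: 8.055·0.9851 = 7.935 lb
  Al2O3: 6.246·0.9960 + 2.802·0.2666 + 64.61·0.003000 = 7.162 lb
  Li2O: 2.802·0.07400 = 0.2073 lb
  Na2O: 1.600·0.5830 = 0.9328 lb
LOI: 1.600·0.4170 + 6.246·0.004000 + 9.477·0.001000 + 2.802·0.01480 + 64.61·0.002000 + 8.055·0.01490 = 0.9924 lb
Glass mass = batch − LOI = 92.79 − 0.9924 = 91.80 lb (matching Σ of the oxides)
percent share: oxide ÷ glass, ×100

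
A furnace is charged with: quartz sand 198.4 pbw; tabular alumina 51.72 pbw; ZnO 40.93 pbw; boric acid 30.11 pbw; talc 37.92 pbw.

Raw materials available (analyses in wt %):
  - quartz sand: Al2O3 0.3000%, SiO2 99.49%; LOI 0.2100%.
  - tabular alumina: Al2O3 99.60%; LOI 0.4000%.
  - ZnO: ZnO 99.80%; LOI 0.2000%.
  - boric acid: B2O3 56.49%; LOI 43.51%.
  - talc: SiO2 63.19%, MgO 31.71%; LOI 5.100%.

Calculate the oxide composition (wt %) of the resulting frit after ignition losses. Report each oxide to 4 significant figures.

Glass mass = 343.3 pbw (batch 359.1 − LOI 15.74).
Composition: Al2O3 15.18%, B2O3 4.954%, SiO2 64.47%, ZnO 11.90%, MgO 3.502%

Every computation runs at exact precision in every operation. Values along the way are shown with 4-significant-figure rounding between the steps; each reported result is rounded once only; the derived quantities (five oxide percentages, totals, net glass mass, the yield, ignition loss) are carried at full precision from the weighed amounts on 343.3 pbw of glass as given in problem or answer.
Oxide-by-oxide delivered mass:
  Al2O3: 198.4·0.003000 + 51.72·0.9960 = 52.11 pbw
  B2O3: 30.11·0.5649 = 17.01 pbw
  SiO2: 198.4·0.9949 + 37.92·0.6319 = 221.3 pbw
  ZnO: 40.93·0.9980 = 40.85 pbw
  MgO: 37.92·0.3171 = 12.02 pbw
LOI: 198.4·0.002100 + 51.72·0.004000 + 40.93·0.002000 + 30.11·0.4351 + 37.92·0.05100 = 15.74 pbw
Net of LOI, the glass mass = 359.1 − 15.74 = 343.3 pbw (= the summed oxide contributions)
percent share: oxide ÷ glass, ×100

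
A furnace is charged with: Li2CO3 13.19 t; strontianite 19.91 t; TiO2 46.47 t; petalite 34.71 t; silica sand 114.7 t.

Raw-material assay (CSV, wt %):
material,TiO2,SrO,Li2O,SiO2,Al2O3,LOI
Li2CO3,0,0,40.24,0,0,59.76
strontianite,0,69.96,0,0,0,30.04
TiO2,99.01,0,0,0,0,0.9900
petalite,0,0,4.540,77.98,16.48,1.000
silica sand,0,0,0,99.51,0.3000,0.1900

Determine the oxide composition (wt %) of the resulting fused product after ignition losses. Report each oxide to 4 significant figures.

Rounding to four significant figures governs every intermediate as displayed; every computation carries exact precision from first step to last — every reported value includes exactly one rounding. All derived quantities, which include five oxide percentages, LOI, the yield, the totals, glass mass, are computed at full float precision, as given in the problem or the answer, from the batch weights per 214.1 t of glass.
What the batch supplies per oxide:
  TiO2: 46.47·0.9901 = 46.01 t
  SrO: 19.91·0.6996 = 13.93 t
  Li2O: 13.19·0.4024 + 34.71·0.04540 = 6.883 t
  SiO2: 34.71·0.7798 + 114.7·0.9951 = 141.2 t
  Al2O3: 34.71·0.1648 + 114.7·0.003000 = 6.064 t
LOI: 13.19·0.5976 + 19.91·0.3004 + 46.47·0.009900 + 34.71·0.01000 + 114.7·0.001900 = 14.89 t
Resulting glass, batch − LOI: 229.0 − 14.89 = 214.1 t (= the summed oxide contributions)
wt % = oxide mass / glass mass × 100

Glass mass = 214.1 t (batch 229.0 − LOI 14.89).
Composition: TiO2 21.49%, SrO 6.506%, Li2O 3.215%, SiO2 65.96%, Al2O3 2.833%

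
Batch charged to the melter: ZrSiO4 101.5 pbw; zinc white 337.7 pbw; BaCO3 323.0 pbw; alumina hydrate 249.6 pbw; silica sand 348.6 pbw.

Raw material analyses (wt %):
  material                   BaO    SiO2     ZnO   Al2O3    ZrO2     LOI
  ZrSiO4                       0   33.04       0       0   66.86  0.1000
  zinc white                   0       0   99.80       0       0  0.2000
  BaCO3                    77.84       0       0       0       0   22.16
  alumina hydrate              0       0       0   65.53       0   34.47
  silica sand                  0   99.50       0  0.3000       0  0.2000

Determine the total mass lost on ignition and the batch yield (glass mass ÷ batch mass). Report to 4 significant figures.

All arithmetic keeps full precision through every step — the intermediate values are shown (rounded to four significant figures) alongside each step. Each reported figure is rounded once only. The derived quantities are rebuilt from the weighed amounts on 1201 pbw of glass in full float precision (LOI, the yield, glass mass, the totals, five oxide percentages) as quoted within problem or answer.
Per-material ignition loss:
  ZrSiO4: 101.5 × 0.001000 = 0.1015 pbw
  zinc white: 337.7 × 0.002000 = 0.6754 pbw
  BaCO3: 323.0 × 0.2216 = 71.58 pbw
  alumina hydrate: 249.6 × 0.3447 = 86.04 pbw
  silica sand: 348.6 × 0.002000 = 0.6972 pbw
Total LOI = 159.1 pbw
Glass = batch − LOI = 1360 − 159.1 = 1201 pbw

LOI loss = 159.1 pbw; glass = 1201 pbw; yield = 88.31%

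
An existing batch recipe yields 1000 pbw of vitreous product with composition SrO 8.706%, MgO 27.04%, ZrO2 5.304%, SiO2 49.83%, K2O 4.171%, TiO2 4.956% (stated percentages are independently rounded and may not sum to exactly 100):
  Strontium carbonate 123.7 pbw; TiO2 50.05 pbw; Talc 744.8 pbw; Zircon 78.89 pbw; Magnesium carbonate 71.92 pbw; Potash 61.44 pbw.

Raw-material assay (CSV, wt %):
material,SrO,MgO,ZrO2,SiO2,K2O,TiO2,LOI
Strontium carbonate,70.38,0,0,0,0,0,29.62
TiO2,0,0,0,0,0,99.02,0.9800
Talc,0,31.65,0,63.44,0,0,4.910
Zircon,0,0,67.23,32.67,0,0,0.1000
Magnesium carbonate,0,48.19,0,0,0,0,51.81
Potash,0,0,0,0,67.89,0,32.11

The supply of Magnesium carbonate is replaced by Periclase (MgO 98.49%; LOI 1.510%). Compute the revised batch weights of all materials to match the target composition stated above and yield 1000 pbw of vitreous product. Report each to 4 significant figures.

Revised batch per 1000 pbw vitreous product:
  Strontium carbonate: 123.7 pbw
  TiO2: 50.05 pbw
  Talc: 744.8 pbw
  Zircon: 78.89 pbw
  Periclase: 35.19 pbw
  Potash: 61.44 pbw
Total batch = 1094 pbw; LOI loss = 94.04 pbw

Every computation maintains exact precision throughout; values along the way are shown rounded off to 4 significant figures between the steps — every reported figure takes just one rounding. Derived quantities are carried at exact precision (yield, the totals, ignition loss, net glass mass, six oxide percentages) using the weight values on 1000 pbw of glass, exactly as shown in the problem or answer text.
Target masses of each oxide per 1000 pbw vitreous product:
  SrO: 8.706% × 1000 = 87.06 pbw
  MgO: 27.04% × 1000 = 270.4 pbw
  ZrO2: 5.304% × 1000 = 53.04 pbw
  SiO2: 49.83% × 1000 = 498.3 pbw
  K2O: 4.171% × 1000 = 41.71 pbw
  TiO2: 4.956% × 1000 = 49.56 pbw
Verifying the oxide balance given the weights on record, on the stated basis (delivered sums recover each target inside rounding margins):
  SrO: 123.7·0.7038 = 87.06 pbw (target 87.06 pbw)
  MgO: 744.8·0.3165 + 35.19·0.9849 = 270.4 pbw (target 270.4 pbw)
  ZrO2: 78.89·0.6723 = 53.04 pbw (target 53.04 pbw)
  SiO2: 744.8·0.6344 + 78.89·0.3267 = 498.3 pbw (target 498.3 pbw)
  K2O: 61.44·0.6789 = 41.71 pbw (target 41.71 pbw)
  TiO2: 50.05·0.9902 = 49.56 pbw (target 49.56 pbw)
Consistency of the glass mass: Σ batch − LOI loss = 1000 pbw (per-oxide target masses sum to 1000 pbw; basis as stated: 1000 pbw — differing by rounding only).
Batch grand total — Σ batch = 1094 pbw; LOI removed, Σ of batch·LOI: 94.04 pbw; as yield: glass ÷ batch → 91.40%.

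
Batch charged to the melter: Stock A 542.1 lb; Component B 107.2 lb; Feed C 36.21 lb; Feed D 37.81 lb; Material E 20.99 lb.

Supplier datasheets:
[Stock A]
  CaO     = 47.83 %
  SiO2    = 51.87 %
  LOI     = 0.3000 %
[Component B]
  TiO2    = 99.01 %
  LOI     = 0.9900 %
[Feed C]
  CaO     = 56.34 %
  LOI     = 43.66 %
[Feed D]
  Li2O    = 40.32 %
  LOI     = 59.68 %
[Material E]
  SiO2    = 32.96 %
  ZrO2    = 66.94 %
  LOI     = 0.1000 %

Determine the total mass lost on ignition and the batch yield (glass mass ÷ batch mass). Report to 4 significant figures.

The whole derivation maintains full float precision at all times — working values are displayed, with 4-significant-digit rounding, across the worked steps — each reported result is rounded once only — the derived quantities, which include five oxide percentages, LOI, glass mass, totals, the yield, are recomputed in full precision, exactly as printed in the problem or the answer, using the weight values at 703.2 lb of glass.
Each material's LOI contribution:
  Stock A: 542.1 × 0.003000 = 1.626 lb
  Component B: 107.2 × 0.009900 = 1.061 lb
  Feed C: 36.21 × 0.4366 = 15.81 lb
  Feed D: 37.81 × 0.5968 = 22.57 lb
  Material E: 20.99 × 0.001000 = 0.02099 lb
Total LOI = 41.08 lb
Glass = batch − LOI = 744.3 − 41.08 = 703.2 lb

LOI loss = 41.08 lb; glass = 703.2 lb; yield = 94.48%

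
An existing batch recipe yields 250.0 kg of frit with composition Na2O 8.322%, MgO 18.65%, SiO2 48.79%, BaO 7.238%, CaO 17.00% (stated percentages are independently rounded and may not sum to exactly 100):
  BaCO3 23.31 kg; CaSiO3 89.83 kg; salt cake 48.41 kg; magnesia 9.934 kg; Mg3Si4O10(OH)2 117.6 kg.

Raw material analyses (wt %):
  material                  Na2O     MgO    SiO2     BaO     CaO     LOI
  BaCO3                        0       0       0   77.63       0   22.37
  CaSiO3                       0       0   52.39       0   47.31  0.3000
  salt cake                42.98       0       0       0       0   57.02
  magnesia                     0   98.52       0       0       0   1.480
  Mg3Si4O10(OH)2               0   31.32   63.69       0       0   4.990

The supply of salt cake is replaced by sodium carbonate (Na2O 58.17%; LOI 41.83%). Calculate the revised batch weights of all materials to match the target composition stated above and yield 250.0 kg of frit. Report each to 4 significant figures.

Revised batch per 250.0 kg frit:
  BaCO3: 23.31 kg
  CaSiO3: 89.83 kg
  sodium carbonate: 35.77 kg
  magnesia: 9.934 kg
  Mg3Si4O10(OH)2: 117.6 kg
Total batch = 276.4 kg; LOI loss = 26.46 kg

In-progress results are printed, rounded to four significant figures, alongside each step; all internal work holds full float precision from first step to last. Every reported figure undergoes a single rounding. All derived quantities (totals, yield, ignition loss, net glass mass, five oxide percentages) are computed at exact precision from the batch weights at 250.0 kg of glass, exactly as shown in question or answer.
The oxide mass targets at 250.0 kg frit:
  Na2O: 8.322% × 250.0 = 20.80 kg
  MgO: 18.65% × 250.0 = 46.62 kg
  SiO2: 48.79% × 250.0 = 122.0 kg
  BaO: 7.238% × 250.0 = 18.10 kg
  CaO: 17.00% × 250.0 = 42.50 kg
Verifying the oxide balance on the weights just shown, at the basis given (delivered sums recover each target modulo rounding of the values):
  Na2O: 35.77·0.5817 = 20.81 kg (target 20.80 kg)
  MgO: 9.934·0.9852 + 117.6·0.3132 = 46.62 kg (target 46.62 kg)
  SiO2: 89.83·0.5239 + 117.6·0.6369 = 122.0 kg (target 122.0 kg)
  BaO: 23.31·0.7763 = 18.10 kg (target 18.10 kg)
  CaO: 89.83·0.4731 = 42.50 kg (target 42.50 kg)
Glass-mass closure: batch Σ − ignition loss = 250.0 kg (per-oxide target masses sum to 250.0 kg; stated basis 250.0 kg — differing by rounding only).
Batch grand total — Σ batch = 276.4 kg; the LOI term Σ batch·LOI equals 26.46 kg; the yield ratio, glass ÷ batch: 90.43%.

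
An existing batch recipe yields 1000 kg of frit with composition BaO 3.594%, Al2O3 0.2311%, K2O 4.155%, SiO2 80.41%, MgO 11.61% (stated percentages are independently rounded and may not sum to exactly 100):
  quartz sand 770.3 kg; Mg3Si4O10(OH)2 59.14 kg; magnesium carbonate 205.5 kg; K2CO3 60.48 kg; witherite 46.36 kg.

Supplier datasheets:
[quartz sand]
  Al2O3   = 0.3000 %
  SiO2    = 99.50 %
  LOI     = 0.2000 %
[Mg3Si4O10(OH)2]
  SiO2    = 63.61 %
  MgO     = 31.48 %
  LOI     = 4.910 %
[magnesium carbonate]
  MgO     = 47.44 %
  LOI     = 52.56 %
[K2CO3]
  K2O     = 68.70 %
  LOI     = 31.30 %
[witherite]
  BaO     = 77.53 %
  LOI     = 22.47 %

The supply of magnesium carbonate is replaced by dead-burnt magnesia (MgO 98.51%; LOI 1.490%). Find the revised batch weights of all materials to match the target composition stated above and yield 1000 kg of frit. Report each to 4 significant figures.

Values along the way are shown rounded off to 4 significant digits across the worked steps; the working math carries exact precision at all times. A single rounding completes each reported result. Derived quantities, including the totals, LOI, five oxide percentages, the yield, glass mass, are rebuilt from the weighed amounts on 1000 kg of glass at full float precision exactly as shown in either problem or answer.
Target oxide masses per 1000 kg frit:
  BaO: 3.594% × 1000 = 35.94 kg
  Al2O3: 0.2311% × 1000 = 2.311 kg
  K2O: 4.155% × 1000 = 41.55 kg
  SiO2: 80.41% × 1000 = 804.1 kg
  MgO: 11.61% × 1000 = 116.1 kg
Balance tally, oxide-wise, with the batch weights as given, on the stated basis (each sum matches its target mass modulo rounding of the values):
  BaO: 46.36·0.7753 = 35.94 kg (target 35.94 kg)
  Al2O3: 770.3·0.003000 = 2.311 kg (target 2.311 kg)
  K2O: 60.48·0.6870 = 41.55 kg (target 41.55 kg)
  SiO2: 770.3·0.9950 + 59.14·0.6361 = 804.1 kg (target 804.1 kg)
  MgO: 59.14·0.3148 + 98.96·0.9851 = 116.1 kg (target 116.1 kg)
Glass-mass closure: net batch after ignition = 1000 kg (targets for the oxides total 1000 kg; basis as stated: 1000 kg — differing by rounding only).
Whole-batch sum: Σ batch = 1035 kg; LOI removed, Σ of batch·LOI: 35.27 kg; glass ÷ batch gives a yield of 96.59%.

Revised batch per 1000 kg frit:
  quartz sand: 770.3 kg
  Mg3Si4O10(OH)2: 59.14 kg
  dead-burnt magnesia: 98.96 kg
  K2CO3: 60.48 kg
  witherite: 46.36 kg
Total batch = 1035 kg; LOI loss = 35.27 kg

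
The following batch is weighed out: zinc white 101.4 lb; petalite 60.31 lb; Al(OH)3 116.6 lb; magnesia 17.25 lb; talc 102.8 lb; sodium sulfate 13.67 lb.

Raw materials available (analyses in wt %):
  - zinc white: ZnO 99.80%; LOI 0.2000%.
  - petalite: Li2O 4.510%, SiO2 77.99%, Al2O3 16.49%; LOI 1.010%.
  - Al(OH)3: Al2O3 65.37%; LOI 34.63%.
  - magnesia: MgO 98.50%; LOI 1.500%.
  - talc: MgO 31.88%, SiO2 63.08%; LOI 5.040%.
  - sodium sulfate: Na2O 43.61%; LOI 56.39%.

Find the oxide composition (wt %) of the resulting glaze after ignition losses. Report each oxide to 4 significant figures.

Glass mass = 357.7 lb (batch 412.0 − LOI 54.34).
Composition: Na2O 1.667%, ZnO 28.29%, Li2O 0.7604%, MgO 13.91%, SiO2 31.28%, Al2O3 24.09%

Working values are displayed (rounded to four significant digits) when written out — the working math runs at full precision at each step; every reported number sees exactly one rounding — the derived quantities are rebuilt from the weighed amounts on 357.7 lb of glass at full float precision (net glass mass, totals, yield, the six compositions, LOI), exactly as printed in problem or answer.
Oxide masses out of the charge:
  Na2O: 13.67·0.4361 = 5.961 lb
  ZnO: 101.4·0.9980 = 101.2 lb
  Li2O: 60.31·0.04510 = 2.720 lb
  MgO: 17.25·0.9850 + 102.8·0.3188 = 49.76 lb
  SiO2: 60.31·0.7799 + 102.8·0.6308 = 111.9 lb
  Al2O3: 60.31·0.1649 + 116.6·0.6537 = 86.17 lb
LOI: 101.4·0.002000 + 60.31·0.01010 + 116.6·0.3463 + 17.25·0.01500 + 102.8·0.05040 + 13.67·0.5639 = 54.34 lb
batch − LOI leaves glass = 412.0 − 54.34 = 357.7 lb (the oxide masses sum to this)
each oxide over glass, ×100, is wt %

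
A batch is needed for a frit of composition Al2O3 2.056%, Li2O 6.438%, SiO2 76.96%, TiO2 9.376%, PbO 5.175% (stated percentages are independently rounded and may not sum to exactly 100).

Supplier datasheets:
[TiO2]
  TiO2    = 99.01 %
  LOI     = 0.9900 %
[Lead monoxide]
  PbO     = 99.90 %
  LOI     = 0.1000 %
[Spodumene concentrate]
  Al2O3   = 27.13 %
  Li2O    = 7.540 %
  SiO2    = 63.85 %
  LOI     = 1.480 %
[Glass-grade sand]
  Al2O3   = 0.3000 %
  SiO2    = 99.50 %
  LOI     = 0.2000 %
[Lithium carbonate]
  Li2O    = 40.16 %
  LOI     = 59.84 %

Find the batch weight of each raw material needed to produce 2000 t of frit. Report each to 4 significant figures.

Batch per 2000 t frit:
  TiO2: 189.4 t
  Lead monoxide: 103.6 t
  Spodumene concentrate: 135.4 t
  Glass-grade sand: 1460 t
  Lithium carbonate: 295.2 t
Total batch = 2184 t; LOI loss = 183.6 t; yield = 91.59%

Mid-chain values are shown, rounded to four significant figures, within the worked lines. Full precision is carried through every step. Each reported result takes a single rounding — derived quantities (five oxide percentages, the yield, ignition loss, net glass mass, the totals) are recomputed from the batch weights on 2000 t of glass at exact precision, as given in either problem or answer.
Target masses of each oxide per 2000 t frit:
  Al2O3: 2.056% × 2000 = 41.12 t
  Li2O: 6.438% × 2000 = 128.8 t
  SiO2: 76.96% × 2000 = 1539 t
  TiO2: 9.376% × 2000 = 187.5 t
  PbO: 5.175% × 2000 = 103.5 t
Oxide-by-oxide audit on the weights just shown, versus the basis set out (target by target, the sums agree up to rounding of the answer):
  Al2O3: 135.4·0.2713 + 1460·0.003000 = 41.11 t (target 41.12 t)
  Li2O: 135.4·0.07540 + 295.2·0.4016 = 128.8 t (target 128.8 t)
  SiO2: 135.4·0.6385 + 1460·0.9950 = 1539 t (target 1539 t)
  TiO2: 189.4·0.9901 = 187.5 t (target 187.5 t)
  PbO: 103.6·0.9990 = 103.5 t (target 103.5 t)
Auditing the glass mass value: batch total minus LOI = 2000 t (per-oxide target masses sum to 2000 t; the stated basis being 2000 t — any gap is answer rounding).
Adding the batch up: Σ batch = 2184 t; LOI removed, Σ of batch·LOI: 183.6 t; as yield: glass ÷ batch → 91.59%.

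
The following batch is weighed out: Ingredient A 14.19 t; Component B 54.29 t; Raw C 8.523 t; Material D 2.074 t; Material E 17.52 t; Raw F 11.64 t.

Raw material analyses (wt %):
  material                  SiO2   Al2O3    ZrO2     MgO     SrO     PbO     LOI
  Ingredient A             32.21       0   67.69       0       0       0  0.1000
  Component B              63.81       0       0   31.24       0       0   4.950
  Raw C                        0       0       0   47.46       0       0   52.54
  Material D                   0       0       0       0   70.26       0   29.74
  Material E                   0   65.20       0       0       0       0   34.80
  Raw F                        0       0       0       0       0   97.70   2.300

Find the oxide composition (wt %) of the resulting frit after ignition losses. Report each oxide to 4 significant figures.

All arithmetic holds full precision end to end — in-progress results are shown, with 4-significant-figure rounding, across the worked steps; every reported result is rounded exactly once. The derived quantities (totals, net glass mass, six oxide percentages, yield, LOI) are recomputed from the weighed amounts at 94.08 t of glass at full precision, as they appear in either problem or answer.
Delivered oxide masses:
  SiO2: 14.19·0.3221 + 54.29·0.6381 = 39.21 t
  Al2O3: 17.52·0.6520 = 11.42 t
  ZrO2: 14.19·0.6769 = 9.605 t
  MgO: 54.29·0.3124 + 8.523·0.4746 = 21.01 t
  SrO: 2.074·0.7026 = 1.457 t
  PbO: 11.64·0.9770 = 11.37 t
LOI: 14.19·0.001000 + 54.29·0.04950 + 8.523·0.5254 + 2.074·0.2974 + 17.52·0.3480 + 11.64·0.02300 = 14.16 t
batch − LOI leaves glass = 108.2 − 14.16 = 94.08 t (equal to the oxide-mass sum)
percent by weight: oxide/glass ×100

Glass mass = 94.08 t (batch 108.2 − LOI 14.16).
Composition: SiO2 41.68%, Al2O3 12.14%, ZrO2 10.21%, MgO 22.33%, SrO 1.549%, PbO 12.09%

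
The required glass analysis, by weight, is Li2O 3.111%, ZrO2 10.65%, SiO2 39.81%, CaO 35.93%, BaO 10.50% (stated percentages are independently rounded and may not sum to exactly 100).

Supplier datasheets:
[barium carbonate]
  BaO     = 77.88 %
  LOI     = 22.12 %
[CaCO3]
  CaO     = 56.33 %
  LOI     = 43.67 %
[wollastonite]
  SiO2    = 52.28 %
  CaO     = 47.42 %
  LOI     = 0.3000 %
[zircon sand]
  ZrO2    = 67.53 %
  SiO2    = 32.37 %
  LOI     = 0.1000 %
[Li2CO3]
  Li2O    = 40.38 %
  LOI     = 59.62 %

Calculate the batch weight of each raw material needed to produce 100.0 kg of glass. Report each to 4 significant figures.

Batch per 100.0 kg glass:
  barium carbonate: 13.48 kg
  CaCO3: 7.902 kg
  wollastonite: 66.38 kg
  zircon sand: 15.77 kg
  Li2CO3: 7.704 kg
Total batch = 111.2 kg; LOI loss = 11.24 kg; yield = 89.89%

The working math carries full float precision at all times; working values appear rounded to 4 significant digits when written out — exactly one rounding lands on every reported figure — all derived quantities (LOI, yield, the totals, net glass mass, the five compositions) are recomputed from the batch weights per 100.0 kg of glass at full float precision, as they appear in the question or the answer.
Target oxide masses per 100.0 kg glass:
  Li2O: 3.111% × 100.0 = 3.111 kg
  ZrO2: 10.65% × 100.0 = 10.65 kg
  SiO2: 39.81% × 100.0 = 39.81 kg
  CaO: 35.93% × 100.0 = 35.93 kg
  BaO: 10.50% × 100.0 = 10.50 kg
Sums-versus-targets review using the reported weights, at the basis given (each sum matches its target mass given rounding of the digits):
  Li2O: 7.704·0.4038 = 3.111 kg (target 3.111 kg)
  ZrO2: 15.77·0.6753 = 10.65 kg (target 10.65 kg)
  SiO2: 66.38·0.5228 + 15.77·0.3237 = 39.81 kg (target 39.81 kg)
  CaO: 7.902·0.5633 + 66.38·0.4742 = 35.93 kg (target 35.93 kg)
  BaO: 13.48·0.7788 = 10.50 kg (target 10.50 kg)
Glass-mass sanity pass: Σ batch − LOI loss = 100.0 kg (targets for the oxides total 100.0 kg; the stated basis being 100.0 kg — gaps are rounding artifacts).
Whole-batch sum: Σ batch = 111.2 kg; LOI loss = Σ batch·LOI = 11.24 kg; glass ÷ batch gives a yield of 89.89%.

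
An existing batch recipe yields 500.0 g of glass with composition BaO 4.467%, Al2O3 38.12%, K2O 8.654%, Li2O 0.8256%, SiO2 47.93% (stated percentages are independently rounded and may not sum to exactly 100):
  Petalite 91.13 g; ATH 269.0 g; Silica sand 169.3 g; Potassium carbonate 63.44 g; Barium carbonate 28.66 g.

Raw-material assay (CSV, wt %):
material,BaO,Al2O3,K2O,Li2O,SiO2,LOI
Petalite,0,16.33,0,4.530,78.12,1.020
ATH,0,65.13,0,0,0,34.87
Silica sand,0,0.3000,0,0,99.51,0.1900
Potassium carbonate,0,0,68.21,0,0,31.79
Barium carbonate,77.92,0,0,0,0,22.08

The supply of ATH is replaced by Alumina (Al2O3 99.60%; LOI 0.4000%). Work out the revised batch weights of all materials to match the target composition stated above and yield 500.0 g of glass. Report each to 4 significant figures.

Each numeric step carries full precision at all times; intermediates are shown rounded off to 4 significant figures on the page. Each reported number undergoes a single rounding; the derived quantities, which include the five compositions, ignition loss, yield, totals, net glass mass, are rebuilt at full float precision, as written in the question or the answer, from the weighed amounts at 500.0 g of glass.
Target masses of each oxide per 500.0 g glass:
  BaO: 4.467% × 500.0 = 22.34 g
  Al2O3: 38.12% × 500.0 = 190.6 g
  K2O: 8.654% × 500.0 = 43.27 g
  Li2O: 0.8256% × 500.0 = 4.128 g
  SiO2: 47.93% × 500.0 = 239.6 g
Oxide-by-oxide audit given the weights on record, against the basis in use (sums match the target masses exact up to rounding of places):
  BaO: 28.66·0.7792 = 22.33 g (target 22.34 g)
  Al2O3: 91.13·0.1633 + 175.9·0.9960 + 169.3·0.003000 = 190.6 g (target 190.6 g)
  K2O: 63.44·0.6821 = 43.27 g (target 43.27 g)
  Li2O: 91.13·0.04530 = 4.128 g (target 4.128 g)
  SiO2: 91.13·0.7812 + 169.3·0.9951 = 239.7 g (target 239.6 g)
Glass-mass sanity pass: whole batch net of LOI = 500.0 g (per-oxide target masses sum to 500.0 g; basis as stated: 500.0 g — differing by rounding only).
Summing the batch: Σ batch = 528.4 g; loss to ignition Σ batch·LOI = 28.45 g; yield: glass divided by total = 94.62%.

Revised batch per 500.0 g glass:
  Petalite: 91.13 g
  Alumina: 175.9 g
  Silica sand: 169.3 g
  Potassium carbonate: 63.44 g
  Barium carbonate: 28.66 g
Total batch = 528.4 g; LOI loss = 28.45 g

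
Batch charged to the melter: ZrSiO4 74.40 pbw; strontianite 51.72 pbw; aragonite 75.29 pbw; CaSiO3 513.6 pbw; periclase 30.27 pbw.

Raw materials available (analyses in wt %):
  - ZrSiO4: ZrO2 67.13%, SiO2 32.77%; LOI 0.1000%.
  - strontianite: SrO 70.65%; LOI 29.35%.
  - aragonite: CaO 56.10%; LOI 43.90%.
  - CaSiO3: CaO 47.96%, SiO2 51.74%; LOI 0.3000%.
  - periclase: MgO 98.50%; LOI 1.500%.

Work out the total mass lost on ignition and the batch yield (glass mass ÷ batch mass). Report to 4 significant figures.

Values along the way appear (rounded to 4 significant digits) between the steps. All internal work runs at exact precision at each step. Exactly one rounding lands on every reported figure; derived quantities, which include the totals, net glass mass, five oxide percentages, LOI, yield, are rebuilt in full float precision, as set out in the question or the answer, starting from the weights for 695.0 pbw of glass.
Each material's LOI contribution:
  ZrSiO4: 74.40 × 0.001000 = 0.07440 pbw
  strontianite: 51.72 × 0.2935 = 15.18 pbw
  aragonite: 75.29 × 0.4390 = 33.05 pbw
  CaSiO3: 513.6 × 0.003000 = 1.541 pbw
  periclase: 30.27 × 0.01500 = 0.4540 pbw
Total LOI = 50.30 pbw
Glass = batch − LOI = 745.3 − 50.30 = 695.0 pbw

LOI loss = 50.30 pbw; glass = 695.0 pbw; yield = 93.25%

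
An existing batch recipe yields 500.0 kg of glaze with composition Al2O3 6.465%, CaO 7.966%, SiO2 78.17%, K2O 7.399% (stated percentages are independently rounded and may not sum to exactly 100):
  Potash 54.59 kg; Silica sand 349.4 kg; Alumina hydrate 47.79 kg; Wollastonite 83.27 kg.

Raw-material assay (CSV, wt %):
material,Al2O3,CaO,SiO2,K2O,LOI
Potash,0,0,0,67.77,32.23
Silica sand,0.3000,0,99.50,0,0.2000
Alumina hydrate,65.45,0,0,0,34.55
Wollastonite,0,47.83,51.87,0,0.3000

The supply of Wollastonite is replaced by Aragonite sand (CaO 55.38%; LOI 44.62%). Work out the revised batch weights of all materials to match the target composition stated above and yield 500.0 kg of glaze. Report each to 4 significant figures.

Revised batch per 500.0 kg glaze:
  Potash: 54.59 kg
  Silica sand: 392.8 kg
  Alumina hydrate: 47.59 kg
  Aragonite sand: 71.92 kg
Total batch = 566.9 kg; LOI loss = 66.91 kg

Every computation carries full precision at all times. Values along the way are shown, rounded to four significant figures, in the printout — each reported value takes a single rounding; all derived quantities are computed from the weighed amounts per 500.0 kg of glass in exact precision (four oxide percentages, yield, ignition loss, totals, glass mass) as given in the problem or the answer.
Per-oxide target masses for 500.0 kg glaze:
  Al2O3: 6.465% × 500.0 = 32.33 kg
  CaO: 7.966% × 500.0 = 39.83 kg
  SiO2: 78.17% × 500.0 = 390.8 kg
  K2O: 7.399% × 500.0 = 36.99 kg
Verifying the oxide balance working from each reported weight, against the basis in use (every target is met by its sum up to rounding of the answer):
  Al2O3: 392.8·0.003000 + 47.59·0.6545 = 32.33 kg (target 32.33 kg)
  CaO: 71.92·0.5538 = 39.83 kg (target 39.83 kg)
  SiO2: 392.8·0.9950 = 390.8 kg (target 390.8 kg)
  K2O: 54.59·0.6777 = 37.00 kg (target 36.99 kg)
Consistency of the glass mass: batch total minus LOI = 500.0 kg (oxide target masses add up to 500.0 kg; with the basis standing at 500.0 kg — deltas are rounding alone).
Batch total: Σ batch = 566.9 kg; the LOI term Σ batch·LOI equals 66.91 kg; the yield ratio, glass ÷ batch: 88.20%.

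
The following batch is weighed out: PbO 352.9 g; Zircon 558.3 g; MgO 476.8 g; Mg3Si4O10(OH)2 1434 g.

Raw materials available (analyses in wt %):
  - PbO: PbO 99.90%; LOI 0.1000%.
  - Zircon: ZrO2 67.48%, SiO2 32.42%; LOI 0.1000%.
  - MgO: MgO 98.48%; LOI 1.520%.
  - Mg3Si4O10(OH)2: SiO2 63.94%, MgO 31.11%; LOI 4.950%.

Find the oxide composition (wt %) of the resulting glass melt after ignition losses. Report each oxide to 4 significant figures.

Glass mass = 2743 g (batch 2822 − LOI 79.14).
Composition: ZrO2 13.74%, SiO2 40.03%, MgO 33.38%, PbO 12.85%

In-progress results are displayed with 4-significant-figure rounding at each printed step. Each numeric step carries exact precision from start to finish; exactly one rounding is applied to every reported number; the derived quantities are recomputed in full float precision (the four compositions, yield, totals, net glass mass, LOI) from the batch weights per 2743 g of glass precisely as stated by the question or the answer.
Per-oxide mass from batch:
  ZrO2: 558.3·0.6748 = 376.7 g
  SiO2: 558.3·0.3242 + 1434·0.6394 = 1098 g
  MgO: 476.8·0.9848 + 1434·0.3111 = 915.7 g
  PbO: 352.9·0.9990 = 352.5 g
LOI: 352.9·0.001000 + 558.3·0.001000 + 476.8·0.01520 + 1434·0.04950 = 79.14 g
Glass = total batch minus LOI = 2822 − 79.14 = 2743 g (= Σ oxide masses)
each wt % is 100 × oxide ÷ glass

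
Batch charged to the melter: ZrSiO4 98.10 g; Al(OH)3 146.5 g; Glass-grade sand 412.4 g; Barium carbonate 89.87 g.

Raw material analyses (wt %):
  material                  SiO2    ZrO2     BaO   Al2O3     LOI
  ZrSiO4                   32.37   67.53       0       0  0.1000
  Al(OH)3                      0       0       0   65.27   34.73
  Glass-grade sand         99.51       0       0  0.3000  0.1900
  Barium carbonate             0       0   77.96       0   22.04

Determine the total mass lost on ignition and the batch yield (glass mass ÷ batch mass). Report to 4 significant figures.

LOI loss = 71.57 g; glass = 675.3 g; yield = 90.42%

In-progress results are displayed, with 4-significant-figure rounding, on the page. The whole derivation maintains full precision throughout; every reported number takes exactly one rounding; the derived quantities are recomputed at exact precision (yield, LOI, the totals, four oxide percentages, glass mass) from the batch weights at 675.3 g of glass, as they appear in problem or answer.
Each material's LOI contribution:
  ZrSiO4: 98.10 × 0.001000 = 0.09810 g
  Al(OH)3: 146.5 × 0.3473 = 50.88 g
  Glass-grade sand: 412.4 × 0.001900 = 0.7836 g
  Barium carbonate: 89.87 × 0.2204 = 19.81 g
Total LOI = 71.57 g
Glass = batch − LOI = 746.9 − 71.57 = 675.3 g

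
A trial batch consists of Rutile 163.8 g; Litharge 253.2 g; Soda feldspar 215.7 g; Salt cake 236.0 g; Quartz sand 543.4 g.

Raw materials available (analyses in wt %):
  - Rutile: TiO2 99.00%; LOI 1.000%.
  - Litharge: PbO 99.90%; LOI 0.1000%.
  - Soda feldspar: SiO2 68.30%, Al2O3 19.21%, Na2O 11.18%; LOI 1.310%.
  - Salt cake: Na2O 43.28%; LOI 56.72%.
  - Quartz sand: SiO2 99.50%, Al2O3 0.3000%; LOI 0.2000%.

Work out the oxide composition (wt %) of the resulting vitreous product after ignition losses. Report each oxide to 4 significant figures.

Glass mass = 1272 g (batch 1412 − LOI 139.7).
Composition: SiO2 54.07%, Al2O3 3.385%, TiO2 12.74%, PbO 19.88%, Na2O 9.922%

In-progress results appear rounded to 4 significant digits within the worked lines; all internal work maintains full precision from first step to last; each reported number is rounded only once; derived quantities (the totals, the yield, glass mass, ignition loss, five oxide percentages) are recomputed in full float precision from the weighed amounts at 1272 g of glass as given in either problem or answer.
Per-oxide mass from batch:
  SiO2: 215.7·0.6830 + 543.4·0.9950 = 688.0 g
  Al2O3: 215.7·0.1921 + 543.4·0.003000 = 43.07 g
  TiO2: 163.8·0.9900 = 162.2 g
  PbO: 253.2·0.9990 = 252.9 g
  Na2O: 215.7·0.1118 + 236.0·0.4328 = 126.3 g
LOI: 163.8·0.01000 + 253.2·0.001000 + 215.7·0.01310 + 236.0·0.5672 + 543.4·0.002000 = 139.7 g
The glass mass, total less LOI, = 1412 − 139.7 = 1272 g (= the summed oxide contributions)
each oxide over glass, ×100, is wt %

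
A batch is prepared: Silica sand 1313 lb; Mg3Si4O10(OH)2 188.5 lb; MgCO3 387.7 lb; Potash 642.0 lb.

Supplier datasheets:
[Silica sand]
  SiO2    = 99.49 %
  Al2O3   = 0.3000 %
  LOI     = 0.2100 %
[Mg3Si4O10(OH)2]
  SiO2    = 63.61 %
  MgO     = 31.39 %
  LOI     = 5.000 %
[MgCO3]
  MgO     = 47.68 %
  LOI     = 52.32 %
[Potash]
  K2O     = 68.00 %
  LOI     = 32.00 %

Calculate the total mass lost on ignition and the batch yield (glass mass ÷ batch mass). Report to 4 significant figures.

LOI loss = 420.5 lb; glass = 2111 lb; yield = 83.39%

Full precision is held end to end; working values are printed rounded to four significant digits in the working; a single rounding completes every reported value; all derived quantities, which include LOI, net glass mass, the totals, yield, four oxide percentages, are recomputed at full precision, as set out in problem or answer, from the batch weights at 2111 lb of glass.
Per-material ignition loss:
  Silica sand: 1313 × 0.002100 = 2.757 lb
  Mg3Si4O10(OH)2: 188.5 × 0.05000 = 9.425 lb
  MgCO3: 387.7 × 0.5232 = 202.8 lb
  Potash: 642.0 × 0.3200 = 205.4 lb
Total LOI = 420.5 lb
Glass = batch − LOI = 2531 − 420.5 = 2111 lb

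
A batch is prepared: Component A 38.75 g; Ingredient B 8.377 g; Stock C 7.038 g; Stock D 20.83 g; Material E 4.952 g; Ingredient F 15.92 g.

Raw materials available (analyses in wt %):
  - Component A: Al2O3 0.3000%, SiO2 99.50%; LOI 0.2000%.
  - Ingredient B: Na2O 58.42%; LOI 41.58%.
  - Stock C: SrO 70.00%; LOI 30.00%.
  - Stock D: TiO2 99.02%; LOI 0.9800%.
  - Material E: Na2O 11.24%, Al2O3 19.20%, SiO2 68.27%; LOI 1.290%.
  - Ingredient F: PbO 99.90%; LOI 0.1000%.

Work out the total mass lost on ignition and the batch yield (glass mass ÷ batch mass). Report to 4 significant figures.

LOI loss = 5.956 g; glass = 89.91 g; yield = 93.79%

Working values are printed rounded to 4 significant digits across the worked steps — all arithmetic keeps exact precision from first step to last — every reported figure is rounded exactly once. All derived quantities (the yield, totals, six oxide percentages, LOI, glass mass) are computed at full float precision using the weight values for 89.91 g of glass, as quoted within the question or the answer.
Each material's LOI contribution:
  Component A: 38.75 × 0.002000 = 0.07750 g
  Ingredient B: 8.377 × 0.4158 = 3.483 g
  Stock C: 7.038 × 0.3000 = 2.111 g
  Stock D: 20.83 × 0.009800 = 0.2041 g
  Material E: 4.952 × 0.01290 = 0.06388 g
  Ingredient F: 15.92 × 0.001000 = 0.01592 g
Total LOI = 5.956 g
Glass = batch − LOI = 95.87 − 5.956 = 89.91 g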